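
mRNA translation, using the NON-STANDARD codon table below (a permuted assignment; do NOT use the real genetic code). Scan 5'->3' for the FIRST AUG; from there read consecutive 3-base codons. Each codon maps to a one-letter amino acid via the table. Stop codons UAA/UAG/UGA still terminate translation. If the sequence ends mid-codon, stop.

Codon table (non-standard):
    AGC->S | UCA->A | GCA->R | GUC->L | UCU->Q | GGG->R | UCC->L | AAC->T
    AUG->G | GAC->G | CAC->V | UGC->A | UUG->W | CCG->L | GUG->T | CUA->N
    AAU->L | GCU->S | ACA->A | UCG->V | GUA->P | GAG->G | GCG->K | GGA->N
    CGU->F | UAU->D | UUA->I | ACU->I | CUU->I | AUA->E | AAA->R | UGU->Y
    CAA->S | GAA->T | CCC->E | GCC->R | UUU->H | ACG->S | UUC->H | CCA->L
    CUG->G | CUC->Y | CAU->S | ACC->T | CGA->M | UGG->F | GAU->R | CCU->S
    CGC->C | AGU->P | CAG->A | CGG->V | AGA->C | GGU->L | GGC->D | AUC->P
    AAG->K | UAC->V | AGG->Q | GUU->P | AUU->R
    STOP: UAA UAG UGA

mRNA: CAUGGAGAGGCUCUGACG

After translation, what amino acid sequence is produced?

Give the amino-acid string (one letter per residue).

start AUG at pos 1
pos 1: AUG -> G; peptide=G
pos 4: GAG -> G; peptide=GG
pos 7: AGG -> Q; peptide=GGQ
pos 10: CUC -> Y; peptide=GGQY
pos 13: UGA -> STOP

Answer: GGQY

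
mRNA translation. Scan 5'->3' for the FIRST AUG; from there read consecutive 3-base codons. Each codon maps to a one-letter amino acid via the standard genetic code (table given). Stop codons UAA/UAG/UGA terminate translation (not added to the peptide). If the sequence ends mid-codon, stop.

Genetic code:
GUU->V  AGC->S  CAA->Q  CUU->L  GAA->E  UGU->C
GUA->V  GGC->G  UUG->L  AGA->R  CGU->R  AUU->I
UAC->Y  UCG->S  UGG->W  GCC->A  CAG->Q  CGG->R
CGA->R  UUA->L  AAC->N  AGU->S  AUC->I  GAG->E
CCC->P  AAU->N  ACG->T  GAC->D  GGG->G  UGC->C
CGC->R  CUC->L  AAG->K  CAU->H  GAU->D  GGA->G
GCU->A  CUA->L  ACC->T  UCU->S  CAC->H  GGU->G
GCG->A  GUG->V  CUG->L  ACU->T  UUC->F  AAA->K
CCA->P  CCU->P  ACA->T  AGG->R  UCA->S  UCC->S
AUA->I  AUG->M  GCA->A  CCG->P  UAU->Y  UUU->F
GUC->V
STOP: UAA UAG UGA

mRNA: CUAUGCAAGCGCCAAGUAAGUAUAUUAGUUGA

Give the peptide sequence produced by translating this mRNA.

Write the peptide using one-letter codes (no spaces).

start AUG at pos 2
pos 2: AUG -> M; peptide=M
pos 5: CAA -> Q; peptide=MQ
pos 8: GCG -> A; peptide=MQA
pos 11: CCA -> P; peptide=MQAP
pos 14: AGU -> S; peptide=MQAPS
pos 17: AAG -> K; peptide=MQAPSK
pos 20: UAU -> Y; peptide=MQAPSKY
pos 23: AUU -> I; peptide=MQAPSKYI
pos 26: AGU -> S; peptide=MQAPSKYIS
pos 29: UGA -> STOP

Answer: MQAPSKYIS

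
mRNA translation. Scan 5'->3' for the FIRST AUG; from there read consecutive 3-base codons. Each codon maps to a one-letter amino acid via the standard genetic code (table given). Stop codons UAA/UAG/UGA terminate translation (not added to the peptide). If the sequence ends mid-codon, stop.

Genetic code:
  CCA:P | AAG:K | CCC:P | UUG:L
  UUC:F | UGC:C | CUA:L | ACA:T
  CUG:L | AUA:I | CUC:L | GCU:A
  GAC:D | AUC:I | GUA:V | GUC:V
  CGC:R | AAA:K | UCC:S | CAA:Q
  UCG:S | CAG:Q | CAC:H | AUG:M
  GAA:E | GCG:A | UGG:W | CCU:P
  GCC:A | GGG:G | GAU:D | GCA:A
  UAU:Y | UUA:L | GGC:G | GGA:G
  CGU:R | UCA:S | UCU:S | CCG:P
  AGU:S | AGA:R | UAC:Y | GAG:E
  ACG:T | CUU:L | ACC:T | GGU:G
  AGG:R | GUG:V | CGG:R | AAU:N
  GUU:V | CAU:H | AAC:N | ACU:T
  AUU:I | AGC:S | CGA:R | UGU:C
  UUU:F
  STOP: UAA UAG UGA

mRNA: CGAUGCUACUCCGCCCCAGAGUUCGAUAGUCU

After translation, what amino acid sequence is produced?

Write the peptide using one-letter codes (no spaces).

start AUG at pos 2
pos 2: AUG -> M; peptide=M
pos 5: CUA -> L; peptide=ML
pos 8: CUC -> L; peptide=MLL
pos 11: CGC -> R; peptide=MLLR
pos 14: CCC -> P; peptide=MLLRP
pos 17: AGA -> R; peptide=MLLRPR
pos 20: GUU -> V; peptide=MLLRPRV
pos 23: CGA -> R; peptide=MLLRPRVR
pos 26: UAG -> STOP

Answer: MLLRPRVR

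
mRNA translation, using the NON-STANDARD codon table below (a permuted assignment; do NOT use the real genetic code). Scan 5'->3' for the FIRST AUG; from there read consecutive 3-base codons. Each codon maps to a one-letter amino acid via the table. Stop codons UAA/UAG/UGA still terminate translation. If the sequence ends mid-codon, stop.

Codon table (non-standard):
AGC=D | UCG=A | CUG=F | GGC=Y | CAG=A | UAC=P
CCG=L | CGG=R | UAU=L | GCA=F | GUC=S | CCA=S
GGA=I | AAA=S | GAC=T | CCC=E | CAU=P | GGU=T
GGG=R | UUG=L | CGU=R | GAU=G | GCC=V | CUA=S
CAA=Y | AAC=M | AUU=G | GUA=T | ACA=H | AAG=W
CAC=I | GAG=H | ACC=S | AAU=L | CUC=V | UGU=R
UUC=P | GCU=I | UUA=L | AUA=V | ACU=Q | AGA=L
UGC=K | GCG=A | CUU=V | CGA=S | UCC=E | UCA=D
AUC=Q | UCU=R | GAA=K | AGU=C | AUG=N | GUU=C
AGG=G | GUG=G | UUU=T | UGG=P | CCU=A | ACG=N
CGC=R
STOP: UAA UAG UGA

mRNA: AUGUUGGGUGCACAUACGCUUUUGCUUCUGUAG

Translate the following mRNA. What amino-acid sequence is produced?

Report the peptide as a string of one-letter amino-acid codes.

Answer: NLTFPNVLVF

Derivation:
start AUG at pos 0
pos 0: AUG -> N; peptide=N
pos 3: UUG -> L; peptide=NL
pos 6: GGU -> T; peptide=NLT
pos 9: GCA -> F; peptide=NLTF
pos 12: CAU -> P; peptide=NLTFP
pos 15: ACG -> N; peptide=NLTFPN
pos 18: CUU -> V; peptide=NLTFPNV
pos 21: UUG -> L; peptide=NLTFPNVL
pos 24: CUU -> V; peptide=NLTFPNVLV
pos 27: CUG -> F; peptide=NLTFPNVLVF
pos 30: UAG -> STOP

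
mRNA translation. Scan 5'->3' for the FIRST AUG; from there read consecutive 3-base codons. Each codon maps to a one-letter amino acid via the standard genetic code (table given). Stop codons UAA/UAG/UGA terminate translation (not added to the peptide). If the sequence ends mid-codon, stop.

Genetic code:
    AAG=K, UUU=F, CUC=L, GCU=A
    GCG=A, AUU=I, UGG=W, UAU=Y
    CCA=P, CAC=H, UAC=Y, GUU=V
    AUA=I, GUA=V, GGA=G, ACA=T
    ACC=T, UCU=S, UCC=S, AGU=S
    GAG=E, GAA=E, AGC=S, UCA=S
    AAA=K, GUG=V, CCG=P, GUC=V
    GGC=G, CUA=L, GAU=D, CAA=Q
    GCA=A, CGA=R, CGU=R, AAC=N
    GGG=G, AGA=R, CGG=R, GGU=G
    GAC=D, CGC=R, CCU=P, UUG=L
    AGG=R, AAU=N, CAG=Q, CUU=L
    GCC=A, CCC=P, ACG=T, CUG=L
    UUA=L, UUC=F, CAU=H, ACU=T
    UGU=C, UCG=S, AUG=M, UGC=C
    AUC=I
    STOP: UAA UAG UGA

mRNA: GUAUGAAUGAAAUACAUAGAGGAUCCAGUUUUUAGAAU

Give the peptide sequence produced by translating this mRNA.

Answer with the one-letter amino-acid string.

start AUG at pos 2
pos 2: AUG -> M; peptide=M
pos 5: AAU -> N; peptide=MN
pos 8: GAA -> E; peptide=MNE
pos 11: AUA -> I; peptide=MNEI
pos 14: CAU -> H; peptide=MNEIH
pos 17: AGA -> R; peptide=MNEIHR
pos 20: GGA -> G; peptide=MNEIHRG
pos 23: UCC -> S; peptide=MNEIHRGS
pos 26: AGU -> S; peptide=MNEIHRGSS
pos 29: UUU -> F; peptide=MNEIHRGSSF
pos 32: UAG -> STOP

Answer: MNEIHRGSSF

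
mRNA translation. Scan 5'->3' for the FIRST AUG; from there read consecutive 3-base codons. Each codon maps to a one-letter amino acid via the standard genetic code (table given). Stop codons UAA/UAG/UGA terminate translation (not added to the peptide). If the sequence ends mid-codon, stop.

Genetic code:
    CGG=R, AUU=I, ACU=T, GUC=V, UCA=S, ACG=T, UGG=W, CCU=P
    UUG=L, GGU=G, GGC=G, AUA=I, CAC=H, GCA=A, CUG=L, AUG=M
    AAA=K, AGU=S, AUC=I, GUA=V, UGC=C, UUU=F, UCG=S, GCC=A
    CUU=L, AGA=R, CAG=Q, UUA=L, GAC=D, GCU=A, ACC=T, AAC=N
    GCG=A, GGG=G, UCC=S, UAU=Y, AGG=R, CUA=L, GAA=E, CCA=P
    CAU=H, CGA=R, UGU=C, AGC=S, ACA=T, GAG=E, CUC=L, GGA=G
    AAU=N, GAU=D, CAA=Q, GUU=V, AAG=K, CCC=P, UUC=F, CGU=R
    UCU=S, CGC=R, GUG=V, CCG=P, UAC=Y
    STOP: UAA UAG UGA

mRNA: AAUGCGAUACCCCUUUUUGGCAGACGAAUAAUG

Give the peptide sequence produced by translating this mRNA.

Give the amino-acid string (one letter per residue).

start AUG at pos 1
pos 1: AUG -> M; peptide=M
pos 4: CGA -> R; peptide=MR
pos 7: UAC -> Y; peptide=MRY
pos 10: CCC -> P; peptide=MRYP
pos 13: UUU -> F; peptide=MRYPF
pos 16: UUG -> L; peptide=MRYPFL
pos 19: GCA -> A; peptide=MRYPFLA
pos 22: GAC -> D; peptide=MRYPFLAD
pos 25: GAA -> E; peptide=MRYPFLADE
pos 28: UAA -> STOP

Answer: MRYPFLADE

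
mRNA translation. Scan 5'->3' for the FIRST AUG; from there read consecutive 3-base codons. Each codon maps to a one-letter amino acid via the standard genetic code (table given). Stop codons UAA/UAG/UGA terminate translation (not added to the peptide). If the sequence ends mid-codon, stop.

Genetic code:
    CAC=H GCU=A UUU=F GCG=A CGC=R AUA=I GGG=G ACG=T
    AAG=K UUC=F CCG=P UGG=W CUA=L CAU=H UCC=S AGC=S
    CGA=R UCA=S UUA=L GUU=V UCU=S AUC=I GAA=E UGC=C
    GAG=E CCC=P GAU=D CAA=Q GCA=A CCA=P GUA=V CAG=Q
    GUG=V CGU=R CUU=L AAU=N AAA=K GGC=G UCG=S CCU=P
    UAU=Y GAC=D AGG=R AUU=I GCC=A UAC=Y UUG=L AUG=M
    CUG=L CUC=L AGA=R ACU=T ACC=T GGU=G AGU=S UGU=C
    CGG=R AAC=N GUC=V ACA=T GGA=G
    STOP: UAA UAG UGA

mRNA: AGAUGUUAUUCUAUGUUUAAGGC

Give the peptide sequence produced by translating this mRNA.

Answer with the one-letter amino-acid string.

Answer: MLFYV

Derivation:
start AUG at pos 2
pos 2: AUG -> M; peptide=M
pos 5: UUA -> L; peptide=ML
pos 8: UUC -> F; peptide=MLF
pos 11: UAU -> Y; peptide=MLFY
pos 14: GUU -> V; peptide=MLFYV
pos 17: UAA -> STOP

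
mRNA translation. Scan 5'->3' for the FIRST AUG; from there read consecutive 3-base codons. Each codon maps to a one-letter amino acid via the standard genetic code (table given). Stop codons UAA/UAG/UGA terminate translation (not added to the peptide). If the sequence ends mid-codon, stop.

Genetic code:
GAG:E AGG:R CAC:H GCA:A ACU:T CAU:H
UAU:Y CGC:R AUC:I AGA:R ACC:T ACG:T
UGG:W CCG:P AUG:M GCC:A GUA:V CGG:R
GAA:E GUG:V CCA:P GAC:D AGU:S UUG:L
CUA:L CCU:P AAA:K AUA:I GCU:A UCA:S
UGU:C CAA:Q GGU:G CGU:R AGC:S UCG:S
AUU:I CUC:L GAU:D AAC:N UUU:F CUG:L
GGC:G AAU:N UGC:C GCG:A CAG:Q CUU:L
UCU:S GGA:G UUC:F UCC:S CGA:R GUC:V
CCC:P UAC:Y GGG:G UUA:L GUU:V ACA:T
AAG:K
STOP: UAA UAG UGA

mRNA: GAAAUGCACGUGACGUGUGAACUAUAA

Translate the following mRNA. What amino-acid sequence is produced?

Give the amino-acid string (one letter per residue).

start AUG at pos 3
pos 3: AUG -> M; peptide=M
pos 6: CAC -> H; peptide=MH
pos 9: GUG -> V; peptide=MHV
pos 12: ACG -> T; peptide=MHVT
pos 15: UGU -> C; peptide=MHVTC
pos 18: GAA -> E; peptide=MHVTCE
pos 21: CUA -> L; peptide=MHVTCEL
pos 24: UAA -> STOP

Answer: MHVTCEL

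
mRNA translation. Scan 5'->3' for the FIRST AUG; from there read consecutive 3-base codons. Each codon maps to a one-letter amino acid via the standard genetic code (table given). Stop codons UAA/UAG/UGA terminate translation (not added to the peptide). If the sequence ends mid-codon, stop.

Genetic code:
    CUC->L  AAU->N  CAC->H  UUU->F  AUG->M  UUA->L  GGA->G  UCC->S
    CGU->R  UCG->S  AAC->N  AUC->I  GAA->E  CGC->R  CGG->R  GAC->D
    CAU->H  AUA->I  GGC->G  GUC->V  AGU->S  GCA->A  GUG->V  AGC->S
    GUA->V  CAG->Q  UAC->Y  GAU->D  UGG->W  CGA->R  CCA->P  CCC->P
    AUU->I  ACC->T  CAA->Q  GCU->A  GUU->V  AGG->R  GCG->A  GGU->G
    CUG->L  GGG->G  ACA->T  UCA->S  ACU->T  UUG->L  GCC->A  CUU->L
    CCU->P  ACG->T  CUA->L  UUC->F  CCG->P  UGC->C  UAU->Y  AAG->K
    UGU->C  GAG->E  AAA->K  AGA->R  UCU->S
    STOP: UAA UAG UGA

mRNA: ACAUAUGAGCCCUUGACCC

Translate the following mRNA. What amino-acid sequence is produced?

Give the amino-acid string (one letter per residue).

start AUG at pos 4
pos 4: AUG -> M; peptide=M
pos 7: AGC -> S; peptide=MS
pos 10: CCU -> P; peptide=MSP
pos 13: UGA -> STOP

Answer: MSP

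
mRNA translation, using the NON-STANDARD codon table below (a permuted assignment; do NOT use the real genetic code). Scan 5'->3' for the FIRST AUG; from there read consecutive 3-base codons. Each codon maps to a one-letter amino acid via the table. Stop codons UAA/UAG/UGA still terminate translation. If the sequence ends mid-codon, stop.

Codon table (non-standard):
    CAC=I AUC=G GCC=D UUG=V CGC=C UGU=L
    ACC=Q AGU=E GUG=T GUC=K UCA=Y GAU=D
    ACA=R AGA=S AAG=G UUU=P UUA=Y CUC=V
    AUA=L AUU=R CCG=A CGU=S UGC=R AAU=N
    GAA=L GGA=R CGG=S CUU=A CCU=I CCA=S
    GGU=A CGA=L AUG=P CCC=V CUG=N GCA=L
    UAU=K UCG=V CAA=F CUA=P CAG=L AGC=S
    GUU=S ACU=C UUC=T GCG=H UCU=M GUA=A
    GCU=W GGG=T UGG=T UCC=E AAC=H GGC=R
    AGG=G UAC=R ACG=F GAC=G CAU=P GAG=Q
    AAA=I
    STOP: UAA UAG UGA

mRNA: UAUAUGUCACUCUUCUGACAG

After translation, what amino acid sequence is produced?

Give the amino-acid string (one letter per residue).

Answer: PYVT

Derivation:
start AUG at pos 3
pos 3: AUG -> P; peptide=P
pos 6: UCA -> Y; peptide=PY
pos 9: CUC -> V; peptide=PYV
pos 12: UUC -> T; peptide=PYVT
pos 15: UGA -> STOP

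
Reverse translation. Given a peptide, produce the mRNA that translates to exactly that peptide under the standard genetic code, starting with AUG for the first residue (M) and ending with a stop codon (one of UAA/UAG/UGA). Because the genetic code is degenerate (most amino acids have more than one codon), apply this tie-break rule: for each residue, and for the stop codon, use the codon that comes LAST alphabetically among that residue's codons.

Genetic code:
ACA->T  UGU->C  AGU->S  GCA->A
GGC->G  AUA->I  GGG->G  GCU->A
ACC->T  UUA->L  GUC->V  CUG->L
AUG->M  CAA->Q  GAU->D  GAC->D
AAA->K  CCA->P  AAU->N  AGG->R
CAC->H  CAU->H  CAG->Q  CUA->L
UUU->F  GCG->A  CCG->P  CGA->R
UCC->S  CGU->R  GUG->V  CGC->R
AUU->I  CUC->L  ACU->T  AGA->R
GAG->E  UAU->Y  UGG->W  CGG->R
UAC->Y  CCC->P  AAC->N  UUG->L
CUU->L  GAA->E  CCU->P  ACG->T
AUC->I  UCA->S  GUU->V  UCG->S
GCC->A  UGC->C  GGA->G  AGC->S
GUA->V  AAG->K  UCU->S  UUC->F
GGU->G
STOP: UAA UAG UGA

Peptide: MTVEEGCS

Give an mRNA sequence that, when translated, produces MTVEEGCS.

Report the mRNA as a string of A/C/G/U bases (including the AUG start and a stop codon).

residue 1: M -> AUG (start codon)
residue 2: T codons sorted = ACA,ACC,ACG,ACU -> pick last = ACU
residue 3: V codons sorted = GUA,GUC,GUG,GUU -> pick last = GUU
residue 4: E codons sorted = GAA,GAG -> pick last = GAG
residue 5: E codons sorted = GAA,GAG -> pick last = GAG
residue 6: G codons sorted = GGA,GGC,GGG,GGU -> pick last = GGU
residue 7: C codons sorted = UGC,UGU -> pick last = UGU
residue 8: S codons sorted = AGC,AGU,UCA,UCC,UCG,UCU -> pick last = UCU
terminator: stop codons sorted = UAA,UAG,UGA -> pick last = UGA

Answer: mRNA: AUGACUGUUGAGGAGGGUUGUUCUUGA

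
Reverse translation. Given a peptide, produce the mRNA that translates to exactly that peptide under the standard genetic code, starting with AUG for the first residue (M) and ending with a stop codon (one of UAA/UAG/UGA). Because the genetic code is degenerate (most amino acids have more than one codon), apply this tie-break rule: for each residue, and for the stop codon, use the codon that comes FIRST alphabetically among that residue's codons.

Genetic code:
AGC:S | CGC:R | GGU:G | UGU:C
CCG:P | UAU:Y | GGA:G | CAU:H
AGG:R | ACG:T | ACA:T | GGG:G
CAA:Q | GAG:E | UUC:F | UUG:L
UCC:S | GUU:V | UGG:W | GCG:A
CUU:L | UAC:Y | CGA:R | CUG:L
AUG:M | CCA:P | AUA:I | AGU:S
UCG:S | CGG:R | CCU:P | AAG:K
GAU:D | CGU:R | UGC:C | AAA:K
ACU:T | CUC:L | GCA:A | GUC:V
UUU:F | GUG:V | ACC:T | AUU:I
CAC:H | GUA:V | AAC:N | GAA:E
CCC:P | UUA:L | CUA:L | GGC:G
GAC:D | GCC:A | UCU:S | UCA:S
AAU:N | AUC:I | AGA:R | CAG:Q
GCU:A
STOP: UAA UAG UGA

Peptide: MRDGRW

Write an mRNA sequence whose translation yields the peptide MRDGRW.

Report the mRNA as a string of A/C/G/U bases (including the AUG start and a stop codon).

residue 1: M -> AUG (start codon)
residue 2: R codons sorted = AGA,AGG,CGA,CGC,CGG,CGU -> pick first = AGA
residue 3: D codons sorted = GAC,GAU -> pick first = GAC
residue 4: G codons sorted = GGA,GGC,GGG,GGU -> pick first = GGA
residue 5: R codons sorted = AGA,AGG,CGA,CGC,CGG,CGU -> pick first = AGA
residue 6: W -> UGG (only codon)
terminator: stop codons sorted = UAA,UAG,UGA -> pick first = UAA

Answer: mRNA: AUGAGAGACGGAAGAUGGUAA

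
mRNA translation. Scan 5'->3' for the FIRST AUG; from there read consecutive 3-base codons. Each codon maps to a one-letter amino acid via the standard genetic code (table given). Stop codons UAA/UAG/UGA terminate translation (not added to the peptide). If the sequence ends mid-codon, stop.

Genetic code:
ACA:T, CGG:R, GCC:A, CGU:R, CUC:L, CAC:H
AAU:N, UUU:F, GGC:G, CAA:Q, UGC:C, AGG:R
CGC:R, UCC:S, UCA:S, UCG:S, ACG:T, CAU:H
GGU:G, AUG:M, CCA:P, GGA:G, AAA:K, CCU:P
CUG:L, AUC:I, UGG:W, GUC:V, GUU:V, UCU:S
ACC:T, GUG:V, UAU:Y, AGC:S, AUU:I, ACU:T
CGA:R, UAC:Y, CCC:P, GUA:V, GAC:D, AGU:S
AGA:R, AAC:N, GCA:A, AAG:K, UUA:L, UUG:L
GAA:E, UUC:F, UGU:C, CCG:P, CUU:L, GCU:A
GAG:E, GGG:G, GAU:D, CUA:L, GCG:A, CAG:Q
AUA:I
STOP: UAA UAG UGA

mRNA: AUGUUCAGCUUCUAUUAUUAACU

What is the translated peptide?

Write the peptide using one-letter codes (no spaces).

Answer: MFSFYY

Derivation:
start AUG at pos 0
pos 0: AUG -> M; peptide=M
pos 3: UUC -> F; peptide=MF
pos 6: AGC -> S; peptide=MFS
pos 9: UUC -> F; peptide=MFSF
pos 12: UAU -> Y; peptide=MFSFY
pos 15: UAU -> Y; peptide=MFSFYY
pos 18: UAA -> STOP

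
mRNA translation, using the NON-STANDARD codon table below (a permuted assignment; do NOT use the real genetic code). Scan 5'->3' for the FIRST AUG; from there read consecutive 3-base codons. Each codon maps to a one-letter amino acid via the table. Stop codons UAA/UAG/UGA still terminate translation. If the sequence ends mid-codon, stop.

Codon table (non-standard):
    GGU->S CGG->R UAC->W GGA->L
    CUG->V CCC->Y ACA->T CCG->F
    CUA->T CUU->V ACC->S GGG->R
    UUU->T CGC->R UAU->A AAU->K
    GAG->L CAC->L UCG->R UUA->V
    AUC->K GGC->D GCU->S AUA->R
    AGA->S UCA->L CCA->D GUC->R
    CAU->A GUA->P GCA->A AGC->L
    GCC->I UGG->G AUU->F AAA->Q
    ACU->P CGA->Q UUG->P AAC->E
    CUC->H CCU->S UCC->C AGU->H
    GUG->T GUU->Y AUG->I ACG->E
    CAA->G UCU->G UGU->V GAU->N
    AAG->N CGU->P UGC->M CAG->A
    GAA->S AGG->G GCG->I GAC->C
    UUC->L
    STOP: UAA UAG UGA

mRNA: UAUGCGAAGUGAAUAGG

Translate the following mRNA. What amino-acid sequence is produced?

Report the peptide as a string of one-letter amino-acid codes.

start AUG at pos 1
pos 1: AUG -> I; peptide=I
pos 4: CGA -> Q; peptide=IQ
pos 7: AGU -> H; peptide=IQH
pos 10: GAA -> S; peptide=IQHS
pos 13: UAG -> STOP

Answer: IQHS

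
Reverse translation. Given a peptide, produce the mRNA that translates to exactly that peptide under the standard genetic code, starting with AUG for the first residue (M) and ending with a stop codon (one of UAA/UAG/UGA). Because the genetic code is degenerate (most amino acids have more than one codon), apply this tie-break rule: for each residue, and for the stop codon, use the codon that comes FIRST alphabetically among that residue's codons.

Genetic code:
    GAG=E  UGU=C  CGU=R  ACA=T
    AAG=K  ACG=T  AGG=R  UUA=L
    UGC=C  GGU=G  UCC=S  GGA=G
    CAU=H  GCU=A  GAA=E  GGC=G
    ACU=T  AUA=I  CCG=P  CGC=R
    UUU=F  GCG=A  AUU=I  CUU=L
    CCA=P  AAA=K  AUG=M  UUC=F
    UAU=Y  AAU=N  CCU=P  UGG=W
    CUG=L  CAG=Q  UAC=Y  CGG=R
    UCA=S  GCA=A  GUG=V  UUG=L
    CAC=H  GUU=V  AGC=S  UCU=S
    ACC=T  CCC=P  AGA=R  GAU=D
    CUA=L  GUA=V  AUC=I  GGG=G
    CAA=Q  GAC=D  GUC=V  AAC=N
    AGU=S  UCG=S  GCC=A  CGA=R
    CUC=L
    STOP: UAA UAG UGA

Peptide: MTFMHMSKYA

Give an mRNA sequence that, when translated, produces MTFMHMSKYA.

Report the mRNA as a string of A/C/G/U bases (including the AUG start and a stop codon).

Answer: mRNA: AUGACAUUCAUGCACAUGAGCAAAUACGCAUAA

Derivation:
residue 1: M -> AUG (start codon)
residue 2: T codons sorted = ACA,ACC,ACG,ACU -> pick first = ACA
residue 3: F codons sorted = UUC,UUU -> pick first = UUC
residue 4: M -> AUG (only codon)
residue 5: H codons sorted = CAC,CAU -> pick first = CAC
residue 6: M -> AUG (only codon)
residue 7: S codons sorted = AGC,AGU,UCA,UCC,UCG,UCU -> pick first = AGC
residue 8: K codons sorted = AAA,AAG -> pick first = AAA
residue 9: Y codons sorted = UAC,UAU -> pick first = UAC
residue 10: A codons sorted = GCA,GCC,GCG,GCU -> pick first = GCA
terminator: stop codons sorted = UAA,UAG,UGA -> pick first = UAA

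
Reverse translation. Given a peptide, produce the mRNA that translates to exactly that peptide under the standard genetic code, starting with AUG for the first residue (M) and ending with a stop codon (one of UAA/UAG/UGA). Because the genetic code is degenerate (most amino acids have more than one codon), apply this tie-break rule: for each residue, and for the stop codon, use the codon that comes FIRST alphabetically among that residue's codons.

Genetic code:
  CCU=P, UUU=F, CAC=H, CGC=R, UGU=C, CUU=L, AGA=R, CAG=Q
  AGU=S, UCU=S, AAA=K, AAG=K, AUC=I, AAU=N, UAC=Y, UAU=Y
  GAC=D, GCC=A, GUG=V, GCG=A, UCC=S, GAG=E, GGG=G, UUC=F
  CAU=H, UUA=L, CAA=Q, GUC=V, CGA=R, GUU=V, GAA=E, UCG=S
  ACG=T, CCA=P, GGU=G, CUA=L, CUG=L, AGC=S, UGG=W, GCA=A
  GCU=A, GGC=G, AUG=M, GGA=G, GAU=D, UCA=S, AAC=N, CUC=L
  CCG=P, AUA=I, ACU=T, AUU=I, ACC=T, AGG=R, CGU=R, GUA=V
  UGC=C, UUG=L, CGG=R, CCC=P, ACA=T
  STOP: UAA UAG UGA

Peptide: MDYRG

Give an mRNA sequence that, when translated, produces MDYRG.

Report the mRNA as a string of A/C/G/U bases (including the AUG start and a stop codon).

residue 1: M -> AUG (start codon)
residue 2: D codons sorted = GAC,GAU -> pick first = GAC
residue 3: Y codons sorted = UAC,UAU -> pick first = UAC
residue 4: R codons sorted = AGA,AGG,CGA,CGC,CGG,CGU -> pick first = AGA
residue 5: G codons sorted = GGA,GGC,GGG,GGU -> pick first = GGA
terminator: stop codons sorted = UAA,UAG,UGA -> pick first = UAA

Answer: mRNA: AUGGACUACAGAGGAUAA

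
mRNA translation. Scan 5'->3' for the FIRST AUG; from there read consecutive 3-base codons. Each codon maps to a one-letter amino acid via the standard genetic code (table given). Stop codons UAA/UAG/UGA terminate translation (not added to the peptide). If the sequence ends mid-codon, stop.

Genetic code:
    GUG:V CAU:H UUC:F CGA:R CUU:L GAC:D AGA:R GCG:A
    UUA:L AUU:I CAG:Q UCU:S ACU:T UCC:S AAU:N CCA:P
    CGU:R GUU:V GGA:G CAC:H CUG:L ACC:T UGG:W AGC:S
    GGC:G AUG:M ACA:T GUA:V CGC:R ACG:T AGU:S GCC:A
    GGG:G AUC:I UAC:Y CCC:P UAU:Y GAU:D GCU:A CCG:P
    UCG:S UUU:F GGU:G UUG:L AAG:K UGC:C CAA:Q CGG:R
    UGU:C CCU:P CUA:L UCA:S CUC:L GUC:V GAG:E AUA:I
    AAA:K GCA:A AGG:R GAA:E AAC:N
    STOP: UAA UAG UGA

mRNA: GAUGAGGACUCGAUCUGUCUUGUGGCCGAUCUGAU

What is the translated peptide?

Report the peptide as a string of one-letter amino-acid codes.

start AUG at pos 1
pos 1: AUG -> M; peptide=M
pos 4: AGG -> R; peptide=MR
pos 7: ACU -> T; peptide=MRT
pos 10: CGA -> R; peptide=MRTR
pos 13: UCU -> S; peptide=MRTRS
pos 16: GUC -> V; peptide=MRTRSV
pos 19: UUG -> L; peptide=MRTRSVL
pos 22: UGG -> W; peptide=MRTRSVLW
pos 25: CCG -> P; peptide=MRTRSVLWP
pos 28: AUC -> I; peptide=MRTRSVLWPI
pos 31: UGA -> STOP

Answer: MRTRSVLWPI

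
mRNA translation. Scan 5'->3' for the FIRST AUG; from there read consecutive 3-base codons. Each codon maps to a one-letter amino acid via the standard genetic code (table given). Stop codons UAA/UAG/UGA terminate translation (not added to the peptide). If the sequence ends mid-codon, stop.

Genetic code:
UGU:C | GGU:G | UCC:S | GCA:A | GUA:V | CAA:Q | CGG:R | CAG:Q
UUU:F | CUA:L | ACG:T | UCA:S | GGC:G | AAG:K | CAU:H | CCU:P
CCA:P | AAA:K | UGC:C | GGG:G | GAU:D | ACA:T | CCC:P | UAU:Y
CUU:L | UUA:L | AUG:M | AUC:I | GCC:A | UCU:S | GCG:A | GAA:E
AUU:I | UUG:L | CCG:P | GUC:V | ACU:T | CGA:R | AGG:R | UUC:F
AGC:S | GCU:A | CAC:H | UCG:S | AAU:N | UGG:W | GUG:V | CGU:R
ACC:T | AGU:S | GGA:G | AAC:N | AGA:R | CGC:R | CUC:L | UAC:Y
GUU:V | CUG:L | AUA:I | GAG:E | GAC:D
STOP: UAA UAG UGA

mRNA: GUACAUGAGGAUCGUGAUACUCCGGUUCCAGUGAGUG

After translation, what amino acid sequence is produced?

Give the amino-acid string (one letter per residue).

Answer: MRIVILRFQ

Derivation:
start AUG at pos 4
pos 4: AUG -> M; peptide=M
pos 7: AGG -> R; peptide=MR
pos 10: AUC -> I; peptide=MRI
pos 13: GUG -> V; peptide=MRIV
pos 16: AUA -> I; peptide=MRIVI
pos 19: CUC -> L; peptide=MRIVIL
pos 22: CGG -> R; peptide=MRIVILR
pos 25: UUC -> F; peptide=MRIVILRF
pos 28: CAG -> Q; peptide=MRIVILRFQ
pos 31: UGA -> STOP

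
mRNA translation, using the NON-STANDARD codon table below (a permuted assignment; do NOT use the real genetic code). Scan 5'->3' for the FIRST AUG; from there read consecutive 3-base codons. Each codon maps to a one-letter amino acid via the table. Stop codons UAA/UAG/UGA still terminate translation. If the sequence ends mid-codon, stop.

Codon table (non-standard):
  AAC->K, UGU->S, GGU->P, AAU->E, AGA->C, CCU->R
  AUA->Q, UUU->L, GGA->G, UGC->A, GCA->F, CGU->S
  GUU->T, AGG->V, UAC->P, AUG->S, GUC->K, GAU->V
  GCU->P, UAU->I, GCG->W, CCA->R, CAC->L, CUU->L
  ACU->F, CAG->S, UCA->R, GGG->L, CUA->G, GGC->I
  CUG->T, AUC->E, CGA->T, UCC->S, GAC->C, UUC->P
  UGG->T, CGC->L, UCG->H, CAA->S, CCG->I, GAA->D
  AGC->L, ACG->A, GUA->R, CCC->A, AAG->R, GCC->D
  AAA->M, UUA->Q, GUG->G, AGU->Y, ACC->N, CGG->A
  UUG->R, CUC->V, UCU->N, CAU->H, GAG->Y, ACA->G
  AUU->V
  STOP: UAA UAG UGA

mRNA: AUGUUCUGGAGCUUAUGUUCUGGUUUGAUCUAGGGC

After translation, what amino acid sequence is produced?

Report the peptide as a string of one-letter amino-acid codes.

start AUG at pos 0
pos 0: AUG -> S; peptide=S
pos 3: UUC -> P; peptide=SP
pos 6: UGG -> T; peptide=SPT
pos 9: AGC -> L; peptide=SPTL
pos 12: UUA -> Q; peptide=SPTLQ
pos 15: UGU -> S; peptide=SPTLQS
pos 18: UCU -> N; peptide=SPTLQSN
pos 21: GGU -> P; peptide=SPTLQSNP
pos 24: UUG -> R; peptide=SPTLQSNPR
pos 27: AUC -> E; peptide=SPTLQSNPRE
pos 30: UAG -> STOP

Answer: SPTLQSNPRE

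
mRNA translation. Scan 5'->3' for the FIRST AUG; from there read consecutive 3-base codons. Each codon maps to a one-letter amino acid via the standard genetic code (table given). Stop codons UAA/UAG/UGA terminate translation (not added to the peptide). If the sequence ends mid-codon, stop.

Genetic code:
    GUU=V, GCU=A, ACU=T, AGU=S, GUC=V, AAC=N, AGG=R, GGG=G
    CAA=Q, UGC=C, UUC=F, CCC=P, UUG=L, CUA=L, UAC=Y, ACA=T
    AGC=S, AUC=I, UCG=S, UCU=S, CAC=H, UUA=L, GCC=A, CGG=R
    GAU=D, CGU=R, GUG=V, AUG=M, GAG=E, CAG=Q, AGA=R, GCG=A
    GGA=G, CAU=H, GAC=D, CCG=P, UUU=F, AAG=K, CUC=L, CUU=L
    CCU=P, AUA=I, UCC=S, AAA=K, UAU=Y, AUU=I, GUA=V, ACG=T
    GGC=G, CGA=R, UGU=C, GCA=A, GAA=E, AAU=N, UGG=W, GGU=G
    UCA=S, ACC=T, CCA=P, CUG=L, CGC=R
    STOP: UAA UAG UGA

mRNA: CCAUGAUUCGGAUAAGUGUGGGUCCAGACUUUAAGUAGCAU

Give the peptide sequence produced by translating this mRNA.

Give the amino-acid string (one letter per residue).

Answer: MIRISVGPDFK

Derivation:
start AUG at pos 2
pos 2: AUG -> M; peptide=M
pos 5: AUU -> I; peptide=MI
pos 8: CGG -> R; peptide=MIR
pos 11: AUA -> I; peptide=MIRI
pos 14: AGU -> S; peptide=MIRIS
pos 17: GUG -> V; peptide=MIRISV
pos 20: GGU -> G; peptide=MIRISVG
pos 23: CCA -> P; peptide=MIRISVGP
pos 26: GAC -> D; peptide=MIRISVGPD
pos 29: UUU -> F; peptide=MIRISVGPDF
pos 32: AAG -> K; peptide=MIRISVGPDFK
pos 35: UAG -> STOP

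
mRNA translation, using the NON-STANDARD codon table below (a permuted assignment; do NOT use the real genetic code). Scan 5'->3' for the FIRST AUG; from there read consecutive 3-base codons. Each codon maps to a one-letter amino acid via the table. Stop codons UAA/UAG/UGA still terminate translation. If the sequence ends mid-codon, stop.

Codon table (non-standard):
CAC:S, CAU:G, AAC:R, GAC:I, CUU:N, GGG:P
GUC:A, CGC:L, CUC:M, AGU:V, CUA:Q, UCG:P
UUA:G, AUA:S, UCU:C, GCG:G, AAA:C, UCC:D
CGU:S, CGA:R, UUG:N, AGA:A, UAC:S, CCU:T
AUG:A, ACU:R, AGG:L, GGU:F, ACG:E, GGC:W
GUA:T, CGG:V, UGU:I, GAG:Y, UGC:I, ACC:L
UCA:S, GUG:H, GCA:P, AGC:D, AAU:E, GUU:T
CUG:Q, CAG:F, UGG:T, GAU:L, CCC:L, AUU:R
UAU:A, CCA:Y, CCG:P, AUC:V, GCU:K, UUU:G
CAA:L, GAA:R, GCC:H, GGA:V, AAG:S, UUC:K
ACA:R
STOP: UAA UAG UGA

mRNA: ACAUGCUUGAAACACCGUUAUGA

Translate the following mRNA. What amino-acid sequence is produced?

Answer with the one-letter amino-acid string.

Answer: ANRRPG

Derivation:
start AUG at pos 2
pos 2: AUG -> A; peptide=A
pos 5: CUU -> N; peptide=AN
pos 8: GAA -> R; peptide=ANR
pos 11: ACA -> R; peptide=ANRR
pos 14: CCG -> P; peptide=ANRRP
pos 17: UUA -> G; peptide=ANRRPG
pos 20: UGA -> STOP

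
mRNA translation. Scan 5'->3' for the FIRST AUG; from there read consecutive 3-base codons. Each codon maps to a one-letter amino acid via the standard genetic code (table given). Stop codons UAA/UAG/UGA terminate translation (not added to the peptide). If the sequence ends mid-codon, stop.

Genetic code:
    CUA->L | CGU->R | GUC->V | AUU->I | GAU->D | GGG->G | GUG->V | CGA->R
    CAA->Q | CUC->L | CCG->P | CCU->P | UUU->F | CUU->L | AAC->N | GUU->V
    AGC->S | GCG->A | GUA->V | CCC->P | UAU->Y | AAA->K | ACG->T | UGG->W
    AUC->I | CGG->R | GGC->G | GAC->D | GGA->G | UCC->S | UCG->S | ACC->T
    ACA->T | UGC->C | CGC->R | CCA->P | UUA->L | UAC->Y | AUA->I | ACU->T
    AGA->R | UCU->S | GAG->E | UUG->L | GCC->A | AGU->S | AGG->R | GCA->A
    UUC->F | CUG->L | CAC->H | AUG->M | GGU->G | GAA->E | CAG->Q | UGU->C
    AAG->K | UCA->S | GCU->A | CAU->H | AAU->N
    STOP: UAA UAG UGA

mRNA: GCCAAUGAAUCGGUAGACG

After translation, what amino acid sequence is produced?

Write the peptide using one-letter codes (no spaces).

start AUG at pos 4
pos 4: AUG -> M; peptide=M
pos 7: AAU -> N; peptide=MN
pos 10: CGG -> R; peptide=MNR
pos 13: UAG -> STOP

Answer: MNR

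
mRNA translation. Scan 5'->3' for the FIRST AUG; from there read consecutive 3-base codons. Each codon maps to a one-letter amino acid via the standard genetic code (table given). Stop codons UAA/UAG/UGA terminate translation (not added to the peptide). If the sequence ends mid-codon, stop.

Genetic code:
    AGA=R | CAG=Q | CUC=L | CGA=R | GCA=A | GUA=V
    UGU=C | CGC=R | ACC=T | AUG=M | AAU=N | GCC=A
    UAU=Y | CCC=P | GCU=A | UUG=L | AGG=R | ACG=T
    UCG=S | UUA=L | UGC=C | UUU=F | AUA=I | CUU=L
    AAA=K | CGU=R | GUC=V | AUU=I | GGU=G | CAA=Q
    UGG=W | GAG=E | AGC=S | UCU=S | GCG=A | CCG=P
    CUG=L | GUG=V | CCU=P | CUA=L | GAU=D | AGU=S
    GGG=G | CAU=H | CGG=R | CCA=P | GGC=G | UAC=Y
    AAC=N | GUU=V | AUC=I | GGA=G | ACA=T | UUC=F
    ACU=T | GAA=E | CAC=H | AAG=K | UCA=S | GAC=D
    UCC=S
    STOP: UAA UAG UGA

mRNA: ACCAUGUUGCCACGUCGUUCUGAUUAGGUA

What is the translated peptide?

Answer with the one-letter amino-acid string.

start AUG at pos 3
pos 3: AUG -> M; peptide=M
pos 6: UUG -> L; peptide=ML
pos 9: CCA -> P; peptide=MLP
pos 12: CGU -> R; peptide=MLPR
pos 15: CGU -> R; peptide=MLPRR
pos 18: UCU -> S; peptide=MLPRRS
pos 21: GAU -> D; peptide=MLPRRSD
pos 24: UAG -> STOP

Answer: MLPRRSD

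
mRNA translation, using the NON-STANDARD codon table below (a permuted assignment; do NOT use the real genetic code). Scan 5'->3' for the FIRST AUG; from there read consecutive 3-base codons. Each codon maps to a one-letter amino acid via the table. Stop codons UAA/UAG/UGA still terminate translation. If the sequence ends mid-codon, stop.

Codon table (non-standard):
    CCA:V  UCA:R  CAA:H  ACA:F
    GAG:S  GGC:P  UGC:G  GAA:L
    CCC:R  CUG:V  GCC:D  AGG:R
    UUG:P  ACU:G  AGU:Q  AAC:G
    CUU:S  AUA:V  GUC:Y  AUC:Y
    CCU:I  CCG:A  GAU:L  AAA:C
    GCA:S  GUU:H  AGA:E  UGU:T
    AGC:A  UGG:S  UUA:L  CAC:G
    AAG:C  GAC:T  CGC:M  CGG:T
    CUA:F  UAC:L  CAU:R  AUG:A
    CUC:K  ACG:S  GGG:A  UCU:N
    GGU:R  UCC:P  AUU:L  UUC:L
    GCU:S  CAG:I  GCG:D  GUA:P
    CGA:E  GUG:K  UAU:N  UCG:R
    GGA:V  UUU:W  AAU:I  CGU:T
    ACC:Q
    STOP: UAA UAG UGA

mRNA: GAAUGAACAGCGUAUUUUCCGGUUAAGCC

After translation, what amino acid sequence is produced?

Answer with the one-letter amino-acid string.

start AUG at pos 2
pos 2: AUG -> A; peptide=A
pos 5: AAC -> G; peptide=AG
pos 8: AGC -> A; peptide=AGA
pos 11: GUA -> P; peptide=AGAP
pos 14: UUU -> W; peptide=AGAPW
pos 17: UCC -> P; peptide=AGAPWP
pos 20: GGU -> R; peptide=AGAPWPR
pos 23: UAA -> STOP

Answer: AGAPWPR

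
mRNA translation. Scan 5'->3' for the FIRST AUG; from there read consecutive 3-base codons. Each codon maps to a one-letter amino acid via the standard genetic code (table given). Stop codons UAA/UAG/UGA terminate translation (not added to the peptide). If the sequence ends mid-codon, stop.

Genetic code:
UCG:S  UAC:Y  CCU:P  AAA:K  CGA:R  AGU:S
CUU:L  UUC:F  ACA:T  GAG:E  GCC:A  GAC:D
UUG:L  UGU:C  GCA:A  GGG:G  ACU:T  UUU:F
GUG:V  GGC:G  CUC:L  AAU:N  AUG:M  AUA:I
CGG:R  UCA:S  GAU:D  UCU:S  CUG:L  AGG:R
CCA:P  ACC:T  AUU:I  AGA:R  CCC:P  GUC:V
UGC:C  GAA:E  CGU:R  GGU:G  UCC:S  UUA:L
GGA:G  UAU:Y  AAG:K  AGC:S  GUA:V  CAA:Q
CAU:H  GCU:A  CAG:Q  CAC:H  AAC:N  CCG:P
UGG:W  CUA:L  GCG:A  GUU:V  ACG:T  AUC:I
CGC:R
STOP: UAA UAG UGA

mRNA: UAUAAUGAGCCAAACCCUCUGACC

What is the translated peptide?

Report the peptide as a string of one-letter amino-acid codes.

Answer: MSQTL

Derivation:
start AUG at pos 4
pos 4: AUG -> M; peptide=M
pos 7: AGC -> S; peptide=MS
pos 10: CAA -> Q; peptide=MSQ
pos 13: ACC -> T; peptide=MSQT
pos 16: CUC -> L; peptide=MSQTL
pos 19: UGA -> STOP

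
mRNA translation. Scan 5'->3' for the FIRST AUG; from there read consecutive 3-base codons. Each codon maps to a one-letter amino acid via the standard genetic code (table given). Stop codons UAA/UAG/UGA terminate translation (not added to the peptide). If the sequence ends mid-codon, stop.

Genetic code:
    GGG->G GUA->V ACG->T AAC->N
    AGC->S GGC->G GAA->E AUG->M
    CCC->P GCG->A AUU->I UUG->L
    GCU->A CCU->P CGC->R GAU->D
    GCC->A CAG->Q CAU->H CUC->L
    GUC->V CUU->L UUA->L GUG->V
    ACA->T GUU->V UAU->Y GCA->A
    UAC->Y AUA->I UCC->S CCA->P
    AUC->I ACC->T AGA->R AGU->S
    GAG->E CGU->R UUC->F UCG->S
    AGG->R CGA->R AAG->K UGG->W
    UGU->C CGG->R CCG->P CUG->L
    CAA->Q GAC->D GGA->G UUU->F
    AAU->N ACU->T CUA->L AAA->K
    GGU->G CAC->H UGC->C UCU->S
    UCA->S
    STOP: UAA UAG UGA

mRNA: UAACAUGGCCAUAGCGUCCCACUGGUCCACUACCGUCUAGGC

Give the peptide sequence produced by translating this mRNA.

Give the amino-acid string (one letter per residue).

Answer: MAIASHWSTTV

Derivation:
start AUG at pos 4
pos 4: AUG -> M; peptide=M
pos 7: GCC -> A; peptide=MA
pos 10: AUA -> I; peptide=MAI
pos 13: GCG -> A; peptide=MAIA
pos 16: UCC -> S; peptide=MAIAS
pos 19: CAC -> H; peptide=MAIASH
pos 22: UGG -> W; peptide=MAIASHW
pos 25: UCC -> S; peptide=MAIASHWS
pos 28: ACU -> T; peptide=MAIASHWST
pos 31: ACC -> T; peptide=MAIASHWSTT
pos 34: GUC -> V; peptide=MAIASHWSTTV
pos 37: UAG -> STOP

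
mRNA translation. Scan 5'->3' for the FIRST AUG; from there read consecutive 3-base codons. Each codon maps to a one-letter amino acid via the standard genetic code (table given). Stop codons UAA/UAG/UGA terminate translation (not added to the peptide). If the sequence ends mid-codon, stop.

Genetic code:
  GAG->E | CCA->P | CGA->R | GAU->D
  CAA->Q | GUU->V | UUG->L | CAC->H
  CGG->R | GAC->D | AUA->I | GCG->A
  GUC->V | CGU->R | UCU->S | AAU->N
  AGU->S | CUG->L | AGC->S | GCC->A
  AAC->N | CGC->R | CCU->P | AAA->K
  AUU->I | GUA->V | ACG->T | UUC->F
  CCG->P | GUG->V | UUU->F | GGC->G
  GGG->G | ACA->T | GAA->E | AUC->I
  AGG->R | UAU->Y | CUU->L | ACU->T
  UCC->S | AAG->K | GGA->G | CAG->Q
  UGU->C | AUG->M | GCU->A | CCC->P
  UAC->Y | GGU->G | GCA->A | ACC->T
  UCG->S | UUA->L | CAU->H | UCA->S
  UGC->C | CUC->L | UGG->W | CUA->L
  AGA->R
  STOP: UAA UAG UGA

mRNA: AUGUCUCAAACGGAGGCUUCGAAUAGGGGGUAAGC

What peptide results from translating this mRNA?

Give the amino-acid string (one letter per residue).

Answer: MSQTEASNRG

Derivation:
start AUG at pos 0
pos 0: AUG -> M; peptide=M
pos 3: UCU -> S; peptide=MS
pos 6: CAA -> Q; peptide=MSQ
pos 9: ACG -> T; peptide=MSQT
pos 12: GAG -> E; peptide=MSQTE
pos 15: GCU -> A; peptide=MSQTEA
pos 18: UCG -> S; peptide=MSQTEAS
pos 21: AAU -> N; peptide=MSQTEASN
pos 24: AGG -> R; peptide=MSQTEASNR
pos 27: GGG -> G; peptide=MSQTEASNRG
pos 30: UAA -> STOP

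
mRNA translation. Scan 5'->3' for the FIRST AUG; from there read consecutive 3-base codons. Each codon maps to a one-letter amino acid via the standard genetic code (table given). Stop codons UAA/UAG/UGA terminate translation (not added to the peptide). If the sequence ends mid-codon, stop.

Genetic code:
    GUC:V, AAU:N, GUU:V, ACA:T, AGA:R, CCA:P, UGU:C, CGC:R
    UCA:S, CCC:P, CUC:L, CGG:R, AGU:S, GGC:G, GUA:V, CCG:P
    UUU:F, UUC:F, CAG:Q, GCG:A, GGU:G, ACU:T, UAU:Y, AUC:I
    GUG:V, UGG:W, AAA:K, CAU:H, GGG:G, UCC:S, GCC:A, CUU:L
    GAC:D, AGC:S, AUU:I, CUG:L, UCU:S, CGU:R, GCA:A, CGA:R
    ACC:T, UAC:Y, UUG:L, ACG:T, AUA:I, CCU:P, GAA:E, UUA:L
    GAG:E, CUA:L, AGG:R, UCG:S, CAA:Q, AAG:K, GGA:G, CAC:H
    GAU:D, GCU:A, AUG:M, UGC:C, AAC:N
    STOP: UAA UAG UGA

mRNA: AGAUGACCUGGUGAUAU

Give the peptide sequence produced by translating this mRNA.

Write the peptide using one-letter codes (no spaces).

start AUG at pos 2
pos 2: AUG -> M; peptide=M
pos 5: ACC -> T; peptide=MT
pos 8: UGG -> W; peptide=MTW
pos 11: UGA -> STOP

Answer: MTW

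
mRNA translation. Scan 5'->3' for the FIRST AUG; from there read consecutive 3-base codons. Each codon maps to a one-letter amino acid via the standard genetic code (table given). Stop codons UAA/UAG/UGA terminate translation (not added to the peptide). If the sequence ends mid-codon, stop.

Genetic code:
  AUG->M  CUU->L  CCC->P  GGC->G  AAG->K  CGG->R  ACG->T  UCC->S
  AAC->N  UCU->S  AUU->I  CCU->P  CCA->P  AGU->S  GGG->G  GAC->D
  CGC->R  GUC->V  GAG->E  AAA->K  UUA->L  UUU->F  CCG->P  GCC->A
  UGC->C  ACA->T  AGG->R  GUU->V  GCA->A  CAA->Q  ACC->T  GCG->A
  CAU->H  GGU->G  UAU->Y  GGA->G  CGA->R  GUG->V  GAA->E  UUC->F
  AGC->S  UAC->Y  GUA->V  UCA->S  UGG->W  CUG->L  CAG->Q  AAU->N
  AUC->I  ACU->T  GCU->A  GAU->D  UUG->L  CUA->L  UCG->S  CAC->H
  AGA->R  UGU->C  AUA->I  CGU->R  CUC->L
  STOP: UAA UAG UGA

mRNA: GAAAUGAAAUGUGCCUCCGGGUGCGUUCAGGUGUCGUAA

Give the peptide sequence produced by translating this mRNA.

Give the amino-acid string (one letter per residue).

start AUG at pos 3
pos 3: AUG -> M; peptide=M
pos 6: AAA -> K; peptide=MK
pos 9: UGU -> C; peptide=MKC
pos 12: GCC -> A; peptide=MKCA
pos 15: UCC -> S; peptide=MKCAS
pos 18: GGG -> G; peptide=MKCASG
pos 21: UGC -> C; peptide=MKCASGC
pos 24: GUU -> V; peptide=MKCASGCV
pos 27: CAG -> Q; peptide=MKCASGCVQ
pos 30: GUG -> V; peptide=MKCASGCVQV
pos 33: UCG -> S; peptide=MKCASGCVQVS
pos 36: UAA -> STOP

Answer: MKCASGCVQVS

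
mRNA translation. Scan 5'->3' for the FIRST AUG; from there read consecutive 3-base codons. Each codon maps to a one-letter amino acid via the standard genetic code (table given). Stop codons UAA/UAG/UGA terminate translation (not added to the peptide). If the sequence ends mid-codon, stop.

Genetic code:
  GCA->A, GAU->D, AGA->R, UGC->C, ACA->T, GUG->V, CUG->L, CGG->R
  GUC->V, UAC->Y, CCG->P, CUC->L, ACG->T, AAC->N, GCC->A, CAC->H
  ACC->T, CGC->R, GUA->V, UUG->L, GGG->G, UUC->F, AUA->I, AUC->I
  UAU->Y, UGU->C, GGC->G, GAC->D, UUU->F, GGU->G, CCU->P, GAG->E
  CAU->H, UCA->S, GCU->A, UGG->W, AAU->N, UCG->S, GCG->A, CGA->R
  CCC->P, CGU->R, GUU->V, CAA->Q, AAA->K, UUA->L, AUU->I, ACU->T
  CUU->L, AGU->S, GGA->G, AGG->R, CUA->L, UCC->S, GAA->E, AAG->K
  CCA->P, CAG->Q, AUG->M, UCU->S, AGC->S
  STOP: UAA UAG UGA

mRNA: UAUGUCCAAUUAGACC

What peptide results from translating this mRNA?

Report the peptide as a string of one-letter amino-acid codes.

start AUG at pos 1
pos 1: AUG -> M; peptide=M
pos 4: UCC -> S; peptide=MS
pos 7: AAU -> N; peptide=MSN
pos 10: UAG -> STOP

Answer: MSN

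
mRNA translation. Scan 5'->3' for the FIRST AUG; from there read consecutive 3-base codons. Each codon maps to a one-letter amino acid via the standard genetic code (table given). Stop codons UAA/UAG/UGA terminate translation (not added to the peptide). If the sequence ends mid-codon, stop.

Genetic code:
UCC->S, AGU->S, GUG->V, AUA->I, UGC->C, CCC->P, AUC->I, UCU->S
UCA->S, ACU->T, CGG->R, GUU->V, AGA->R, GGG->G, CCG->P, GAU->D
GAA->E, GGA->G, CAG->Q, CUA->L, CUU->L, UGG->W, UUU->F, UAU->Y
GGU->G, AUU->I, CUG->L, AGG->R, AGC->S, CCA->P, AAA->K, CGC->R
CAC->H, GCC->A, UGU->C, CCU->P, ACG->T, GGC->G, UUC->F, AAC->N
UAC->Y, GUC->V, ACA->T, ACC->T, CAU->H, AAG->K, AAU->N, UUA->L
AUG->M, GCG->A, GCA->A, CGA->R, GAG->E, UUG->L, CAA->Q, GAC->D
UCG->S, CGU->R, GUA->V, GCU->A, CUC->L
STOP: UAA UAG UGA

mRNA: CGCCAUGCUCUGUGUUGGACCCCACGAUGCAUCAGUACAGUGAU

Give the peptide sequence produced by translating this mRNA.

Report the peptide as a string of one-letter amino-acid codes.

Answer: MLCVGPHDASVQ

Derivation:
start AUG at pos 4
pos 4: AUG -> M; peptide=M
pos 7: CUC -> L; peptide=ML
pos 10: UGU -> C; peptide=MLC
pos 13: GUU -> V; peptide=MLCV
pos 16: GGA -> G; peptide=MLCVG
pos 19: CCC -> P; peptide=MLCVGP
pos 22: CAC -> H; peptide=MLCVGPH
pos 25: GAU -> D; peptide=MLCVGPHD
pos 28: GCA -> A; peptide=MLCVGPHDA
pos 31: UCA -> S; peptide=MLCVGPHDAS
pos 34: GUA -> V; peptide=MLCVGPHDASV
pos 37: CAG -> Q; peptide=MLCVGPHDASVQ
pos 40: UGA -> STOP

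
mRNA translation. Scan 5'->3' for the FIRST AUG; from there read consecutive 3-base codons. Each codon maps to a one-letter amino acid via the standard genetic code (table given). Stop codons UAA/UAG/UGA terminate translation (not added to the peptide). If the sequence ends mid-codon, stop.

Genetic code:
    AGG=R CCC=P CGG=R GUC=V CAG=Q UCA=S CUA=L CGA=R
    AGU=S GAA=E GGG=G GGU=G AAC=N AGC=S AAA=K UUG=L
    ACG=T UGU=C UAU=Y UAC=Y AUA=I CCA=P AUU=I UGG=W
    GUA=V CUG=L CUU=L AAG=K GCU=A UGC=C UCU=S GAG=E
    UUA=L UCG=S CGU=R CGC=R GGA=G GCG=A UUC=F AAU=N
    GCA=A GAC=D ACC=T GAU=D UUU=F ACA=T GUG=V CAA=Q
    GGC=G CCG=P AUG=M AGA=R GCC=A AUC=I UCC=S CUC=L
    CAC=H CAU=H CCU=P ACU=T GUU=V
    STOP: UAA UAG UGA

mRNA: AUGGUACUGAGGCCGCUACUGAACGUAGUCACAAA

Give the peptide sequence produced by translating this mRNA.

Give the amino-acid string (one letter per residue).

Answer: MVLRPLLNVVT

Derivation:
start AUG at pos 0
pos 0: AUG -> M; peptide=M
pos 3: GUA -> V; peptide=MV
pos 6: CUG -> L; peptide=MVL
pos 9: AGG -> R; peptide=MVLR
pos 12: CCG -> P; peptide=MVLRP
pos 15: CUA -> L; peptide=MVLRPL
pos 18: CUG -> L; peptide=MVLRPLL
pos 21: AAC -> N; peptide=MVLRPLLN
pos 24: GUA -> V; peptide=MVLRPLLNV
pos 27: GUC -> V; peptide=MVLRPLLNVV
pos 30: ACA -> T; peptide=MVLRPLLNVVT
pos 33: only 2 nt remain (<3), stop (end of mRNA)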